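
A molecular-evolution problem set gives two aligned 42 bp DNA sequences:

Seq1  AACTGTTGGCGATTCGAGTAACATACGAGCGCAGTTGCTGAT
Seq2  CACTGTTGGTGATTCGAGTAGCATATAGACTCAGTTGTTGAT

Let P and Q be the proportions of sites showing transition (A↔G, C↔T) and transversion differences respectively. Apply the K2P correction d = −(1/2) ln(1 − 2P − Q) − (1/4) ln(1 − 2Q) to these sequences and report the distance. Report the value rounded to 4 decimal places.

Differing sites — 1:A/C (Tv); 10:C/T (Ti); 21:A/G (Ti); 26:C/T (Ti); 27:G/A (Ti); 28:A/G (Ti); 29:G/A (Ti); 31:G/T (Tv); 38:C/T (Ti).
Of the 9 differences, 7 transitions and 2 transversions over 42 sites: P = 7/42 = 0.166667, Q = 2/42 = 0.047619.
d = −0.5·ln(0.619047) − 0.25·ln(0.904762) = −0.5·(-0.479574) − 0.25·(-0.100083) = 0.2648.

0.2648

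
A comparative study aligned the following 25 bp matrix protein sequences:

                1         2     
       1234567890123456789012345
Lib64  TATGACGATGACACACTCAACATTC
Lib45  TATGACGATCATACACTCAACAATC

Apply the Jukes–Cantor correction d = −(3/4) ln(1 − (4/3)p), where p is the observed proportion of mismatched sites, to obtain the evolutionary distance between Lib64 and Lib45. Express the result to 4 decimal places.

0.1308

Mismatches occur at site 10 (G→C), site 12 (C→T), site 23 (T→A).
p = 3/25 = 0.120000.
d = −0.75 · ln(1 − (4/3)·0.120000) = −0.75 · ln(0.840000) = −0.75 · (-0.174353) = 0.1308.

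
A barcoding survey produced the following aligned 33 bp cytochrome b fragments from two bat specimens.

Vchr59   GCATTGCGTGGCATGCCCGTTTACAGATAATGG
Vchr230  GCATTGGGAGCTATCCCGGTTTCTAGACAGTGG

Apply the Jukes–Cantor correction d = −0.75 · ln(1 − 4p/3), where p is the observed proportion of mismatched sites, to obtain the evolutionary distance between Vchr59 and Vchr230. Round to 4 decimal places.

0.3882

Differing sites — 7:C/G; 9:T/A; 11:G/C; 12:C/T; 15:G/C; 18:C/G; 23:A/C; 24:C/T; 28:T/C; 30:A/G.
p = 10/33 = 0.303030.
d = −0.75 · ln(1 − (4/3)·0.303030) = −0.75 · ln(0.595960) = −0.75 · (-0.517582) = 0.3882.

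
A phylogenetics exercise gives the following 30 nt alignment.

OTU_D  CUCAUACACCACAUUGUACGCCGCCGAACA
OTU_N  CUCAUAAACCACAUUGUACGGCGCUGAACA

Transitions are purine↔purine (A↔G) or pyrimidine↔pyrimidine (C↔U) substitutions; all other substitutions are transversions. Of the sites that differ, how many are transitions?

1

Differing sites — 7:C/A (Tv); 21:C/G (Tv); 25:C/U (Ti).
Of the 3 differences, 1 transition and 2 transversions, so the answer is 1.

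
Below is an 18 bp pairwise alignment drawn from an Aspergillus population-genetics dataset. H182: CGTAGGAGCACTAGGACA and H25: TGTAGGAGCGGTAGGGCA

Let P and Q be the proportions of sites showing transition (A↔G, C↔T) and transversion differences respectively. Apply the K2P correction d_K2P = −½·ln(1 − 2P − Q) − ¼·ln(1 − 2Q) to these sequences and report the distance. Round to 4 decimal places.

The sequences differ at positions 1 (C/T, transition), 10 (A/G, transition), 11 (C/G, transversion), 16 (A/G, transition).
Of the 4 differences, 3 transitions and 1 transversion over 18 sites: P = 3/18 = 0.166667, Q = 1/18 = 0.055556.
d = −0.5·ln(0.611110) − 0.25·ln(0.888888) = −0.5·(-0.492478) − 0.25·(-0.117784) = 0.2757.

0.2757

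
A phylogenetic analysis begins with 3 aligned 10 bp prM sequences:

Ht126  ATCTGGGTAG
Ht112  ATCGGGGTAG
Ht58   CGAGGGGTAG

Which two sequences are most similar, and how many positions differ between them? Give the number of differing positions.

Pairwise Hamming distances:
  Ht126 vs Ht112: 1
  Ht126 vs Ht58: 4
  Ht112 vs Ht58: 3
The smallest is 1, between Ht126 and Ht112.

1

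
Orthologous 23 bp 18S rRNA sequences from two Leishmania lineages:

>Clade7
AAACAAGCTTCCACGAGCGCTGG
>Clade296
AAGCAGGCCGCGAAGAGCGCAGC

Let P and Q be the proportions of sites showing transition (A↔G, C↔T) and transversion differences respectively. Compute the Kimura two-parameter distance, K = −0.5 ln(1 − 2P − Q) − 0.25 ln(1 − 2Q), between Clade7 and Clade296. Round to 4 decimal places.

0.4679

Mismatches occur at site 3 (A↔G, transition), site 6 (A↔G, transition), site 9 (T↔C, transition), site 10 (T↔G, transversion), site 12 (C↔G, transversion), site 14 (C↔A, transversion), site 21 (T↔A, transversion), site 23 (G↔C, transversion).
Of the 8 differences, 3 transitions and 5 transversions over 23 sites: P = 3/23 = 0.130435, Q = 5/23 = 0.217391.
d = −0.5·ln(0.521739) − 0.25·ln(0.565218) = −0.5·(-0.650588) − 0.25·(-0.570544) = 0.4679.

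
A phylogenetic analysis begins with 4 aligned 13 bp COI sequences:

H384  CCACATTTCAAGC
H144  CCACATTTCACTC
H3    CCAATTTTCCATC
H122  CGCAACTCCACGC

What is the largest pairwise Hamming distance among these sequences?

Pairwise Hamming distances:
  H384 vs H144: 2
  H384 vs H3: 4
  H384 vs H122: 6
  H144 vs H3: 4
  H144 vs H122: 6
  H3 vs H122: 8
The largest is 8, between H3 and H122.

8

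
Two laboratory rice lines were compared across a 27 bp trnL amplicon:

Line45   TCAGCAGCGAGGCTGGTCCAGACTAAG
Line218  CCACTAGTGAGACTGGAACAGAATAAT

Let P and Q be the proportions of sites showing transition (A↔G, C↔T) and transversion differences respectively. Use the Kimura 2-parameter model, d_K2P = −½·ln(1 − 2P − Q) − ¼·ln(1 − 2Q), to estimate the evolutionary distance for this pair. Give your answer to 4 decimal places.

The sequences differ at positions 1 (T/C, transition), 4 (G/C, transversion), 5 (C/T, transition), 8 (C/T, transition), 12 (G/A, transition), 17 (T/A, transversion), 18 (C/A, transversion), 23 (C/A, transversion), 27 (G/T, transversion).
Of the 9 differences, 4 transitions and 5 transversions over 27 sites: P = 4/27 = 0.148148, Q = 5/27 = 0.185185.
d = −0.5·ln(0.518519) − 0.25·ln(0.629630) = −0.5·(-0.656779) − 0.25·(-0.462623) = 0.4440.

0.4440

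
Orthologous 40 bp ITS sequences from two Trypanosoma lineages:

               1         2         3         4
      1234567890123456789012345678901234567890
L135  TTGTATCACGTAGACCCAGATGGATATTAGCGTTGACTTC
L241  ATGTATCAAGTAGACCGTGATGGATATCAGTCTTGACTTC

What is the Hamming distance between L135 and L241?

7

The sequences differ at positions 1 (T/A), 9 (C/A), 17 (C/G), 18 (A/T), 28 (T/C), 31 (C/T), 32 (G/C).
That gives 7 mismatches out of 40 aligned sites, so the Hamming distance is 7.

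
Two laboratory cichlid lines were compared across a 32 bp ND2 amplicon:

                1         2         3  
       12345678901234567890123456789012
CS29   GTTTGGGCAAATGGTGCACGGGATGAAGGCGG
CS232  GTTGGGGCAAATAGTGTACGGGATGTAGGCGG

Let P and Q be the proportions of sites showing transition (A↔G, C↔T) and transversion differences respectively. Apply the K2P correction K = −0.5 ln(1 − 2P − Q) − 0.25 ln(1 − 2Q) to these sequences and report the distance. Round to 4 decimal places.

0.1372

Differing sites — 4:T/G (Tv); 13:G/A (Ti); 17:C/T (Ti); 26:A/T (Tv).
Of the 4 differences, 2 transitions and 2 transversions over 32 sites: P = 2/32 = 0.062500, Q = 2/32 = 0.062500.
d = −0.5·ln(0.812500) − 0.25·ln(0.875000) = −0.5·(-0.207639) − 0.25·(-0.133531) = 0.1372.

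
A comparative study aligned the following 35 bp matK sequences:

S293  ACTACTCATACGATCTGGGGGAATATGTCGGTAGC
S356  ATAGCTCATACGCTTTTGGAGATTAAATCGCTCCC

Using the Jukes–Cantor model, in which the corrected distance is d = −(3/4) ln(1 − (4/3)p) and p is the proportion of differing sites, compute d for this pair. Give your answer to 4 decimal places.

Mismatches occur at site 2 (C→T), site 3 (T→A), site 4 (A→G), site 13 (A→C), site 15 (C→T), site 17 (G→T), site 20 (G→A), site 23 (A→T), site 26 (T→A), site 27 (G→A), site 31 (G→C), site 33 (A→C), site 34 (G→C).
p = 13/35 = 0.371429.
d = −0.75 · ln(1 − (4/3)·0.371429) = −0.75 · ln(0.504761) = −0.75 · (-0.683670) = 0.5128.

0.5128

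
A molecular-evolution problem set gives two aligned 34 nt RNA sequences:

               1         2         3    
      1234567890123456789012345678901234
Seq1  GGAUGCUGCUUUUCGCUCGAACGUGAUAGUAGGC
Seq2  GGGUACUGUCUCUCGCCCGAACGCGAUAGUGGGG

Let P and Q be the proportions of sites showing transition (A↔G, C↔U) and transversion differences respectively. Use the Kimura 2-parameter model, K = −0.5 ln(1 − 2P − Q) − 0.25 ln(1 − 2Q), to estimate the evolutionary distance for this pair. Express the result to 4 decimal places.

0.3617

The sequences differ at positions 3 (A/G, transition), 5 (G/A, transition), 9 (C/U, transition), 10 (U/C, transition), 12 (U/C, transition), 17 (U/C, transition), 24 (U/C, transition), 31 (A/G, transition), 34 (C/G, transversion).
Of the 9 differences, 8 transitions and 1 transversion over 34 sites: P = 8/34 = 0.235294, Q = 1/34 = 0.029412.
d = −0.5·ln(0.500000) − 0.25·ln(0.941176) = −0.5·(-0.693147) − 0.25·(-0.060625) = 0.3617.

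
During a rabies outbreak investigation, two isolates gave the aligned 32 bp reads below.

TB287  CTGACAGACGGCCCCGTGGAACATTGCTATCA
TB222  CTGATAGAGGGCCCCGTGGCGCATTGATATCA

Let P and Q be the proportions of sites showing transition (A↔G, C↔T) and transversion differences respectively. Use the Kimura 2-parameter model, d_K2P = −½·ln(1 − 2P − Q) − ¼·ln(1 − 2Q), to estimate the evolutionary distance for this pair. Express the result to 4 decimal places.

Mismatches occur at site 5 (C/T, transition), site 9 (C/G, transversion), site 20 (A/C, transversion), site 21 (A/G, transition), site 27 (C/A, transversion).
Of the 5 differences, 2 transitions and 3 transversions over 32 sites: P = 2/32 = 0.062500, Q = 3/32 = 0.093750.
d = −0.5·ln(0.781250) − 0.25·ln(0.812500) = −0.5·(-0.246860) − 0.25·(-0.207639) = 0.1753.

0.1753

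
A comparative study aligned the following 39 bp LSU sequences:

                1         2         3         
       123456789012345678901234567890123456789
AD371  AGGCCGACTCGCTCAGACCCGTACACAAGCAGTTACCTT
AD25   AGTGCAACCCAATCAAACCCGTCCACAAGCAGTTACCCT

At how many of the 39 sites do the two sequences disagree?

9

The sequences differ at positions 3 (G/T), 4 (C/G), 6 (G/A), 9 (T/C), 11 (G/A), 12 (C/A), 16 (G/A), 23 (A/C), 38 (T/C).
That gives 9 mismatches out of 39 aligned sites, so the Hamming distance is 9.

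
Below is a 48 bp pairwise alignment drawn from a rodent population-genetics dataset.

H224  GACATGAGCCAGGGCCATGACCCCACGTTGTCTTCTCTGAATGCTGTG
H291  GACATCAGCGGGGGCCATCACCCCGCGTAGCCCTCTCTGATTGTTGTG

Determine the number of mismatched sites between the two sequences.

Mismatches occur at site 6 (G↔C), site 10 (C↔G), site 11 (A↔G), site 19 (G↔C), site 25 (A↔G), site 29 (T↔A), site 31 (T↔C), site 33 (T↔C), site 41 (A↔T), site 44 (C↔T).
That gives 10 mismatches out of 48 aligned sites, so the Hamming distance is 10.

10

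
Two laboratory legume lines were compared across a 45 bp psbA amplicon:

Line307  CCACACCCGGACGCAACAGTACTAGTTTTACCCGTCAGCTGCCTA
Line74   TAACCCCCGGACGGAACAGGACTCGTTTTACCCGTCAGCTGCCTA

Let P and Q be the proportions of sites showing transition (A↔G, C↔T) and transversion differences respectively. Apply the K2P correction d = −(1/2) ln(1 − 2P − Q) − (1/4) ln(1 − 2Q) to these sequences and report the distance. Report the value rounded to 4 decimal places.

Differing sites — 1:C/T (Ti); 2:C/A (Tv); 5:A/C (Tv); 14:C/G (Tv); 20:T/G (Tv); 24:A/C (Tv).
Of the 6 differences, 1 transition and 5 transversions over 45 sites: P = 1/45 = 0.022222, Q = 5/45 = 0.111111.
d = −0.5·ln(0.844445) − 0.25·ln(0.777778) = −0.5·(-0.169076) − 0.25·(-0.251314) = 0.1474.

0.1474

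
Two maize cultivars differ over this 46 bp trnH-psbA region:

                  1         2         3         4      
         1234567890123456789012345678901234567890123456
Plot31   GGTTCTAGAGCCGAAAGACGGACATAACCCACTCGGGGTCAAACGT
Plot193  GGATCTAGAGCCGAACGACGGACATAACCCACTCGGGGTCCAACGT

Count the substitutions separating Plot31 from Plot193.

Differing sites — 3:T/A; 16:A/C; 41:A/C.
That gives 3 mismatches out of 46 aligned sites, so the Hamming distance is 3.

3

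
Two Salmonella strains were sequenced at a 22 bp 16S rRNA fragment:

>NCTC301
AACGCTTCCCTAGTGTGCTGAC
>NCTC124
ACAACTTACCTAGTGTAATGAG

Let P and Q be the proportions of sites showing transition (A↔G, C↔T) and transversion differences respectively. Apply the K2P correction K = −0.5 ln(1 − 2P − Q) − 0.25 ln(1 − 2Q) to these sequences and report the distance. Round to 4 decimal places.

0.4146

Mismatches occur at site 2 (A/C, transversion), site 3 (C/A, transversion), site 4 (G/A, transition), site 8 (C/A, transversion), site 17 (G/A, transition), site 18 (C/A, transversion), site 22 (C/G, transversion).
Of the 7 differences, 2 transitions and 5 transversions over 22 sites: P = 2/22 = 0.090909, Q = 5/22 = 0.227273.
d = −0.5·ln(0.590909) − 0.25·ln(0.545454) = −0.5·(-0.526093) − 0.25·(-0.606137) = 0.4146.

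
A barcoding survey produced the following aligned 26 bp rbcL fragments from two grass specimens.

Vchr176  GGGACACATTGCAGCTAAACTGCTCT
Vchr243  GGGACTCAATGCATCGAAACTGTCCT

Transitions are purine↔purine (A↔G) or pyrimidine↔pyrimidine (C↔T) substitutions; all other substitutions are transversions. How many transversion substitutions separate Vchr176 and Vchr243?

4

Mismatches occur at site 6 (A/T, transversion), site 9 (T/A, transversion), site 14 (G/T, transversion), site 16 (T/G, transversion), site 23 (C/T, transition), site 24 (T/C, transition).
Of the 6 differences, 2 transitions and 4 transversions, so the answer is 4.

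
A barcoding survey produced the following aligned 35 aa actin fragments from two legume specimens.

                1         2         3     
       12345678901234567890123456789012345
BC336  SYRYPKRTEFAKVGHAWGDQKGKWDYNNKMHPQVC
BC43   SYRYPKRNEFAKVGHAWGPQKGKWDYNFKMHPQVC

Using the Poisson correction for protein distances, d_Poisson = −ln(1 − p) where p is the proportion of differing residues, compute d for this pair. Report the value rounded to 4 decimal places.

Mismatches occur at site 8 (T→N), site 19 (D→P), site 28 (N→F).
p = 3/35 = 0.085714.
d = −ln(1 − 0.085714) = −ln(0.914286) = 0.0896.

0.0896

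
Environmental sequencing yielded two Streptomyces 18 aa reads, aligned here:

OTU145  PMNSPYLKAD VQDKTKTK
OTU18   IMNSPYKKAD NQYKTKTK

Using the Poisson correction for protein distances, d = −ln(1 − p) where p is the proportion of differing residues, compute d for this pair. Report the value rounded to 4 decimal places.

0.2513

Differing sites — 1:P/I; 7:L/K; 11:V/N; 13:D/Y.
p = 4/18 = 0.222222.
d = −ln(1 − 0.222222) = −ln(0.777778) = 0.2513.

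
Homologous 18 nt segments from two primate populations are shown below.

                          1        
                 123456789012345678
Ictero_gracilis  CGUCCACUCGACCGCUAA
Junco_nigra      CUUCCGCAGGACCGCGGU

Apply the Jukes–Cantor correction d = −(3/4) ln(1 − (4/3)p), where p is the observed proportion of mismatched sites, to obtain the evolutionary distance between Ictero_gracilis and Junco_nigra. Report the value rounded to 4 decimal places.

0.5482

The sequences differ at positions 2 (G/U), 6 (A/G), 8 (U/A), 9 (C/G), 16 (U/G), 17 (A/G), 18 (A/U).
p = 7/18 = 0.388889.
d = −0.75 · ln(1 − (4/3)·0.388889) = −0.75 · ln(0.481481) = −0.75 · (-0.730889) = 0.5482.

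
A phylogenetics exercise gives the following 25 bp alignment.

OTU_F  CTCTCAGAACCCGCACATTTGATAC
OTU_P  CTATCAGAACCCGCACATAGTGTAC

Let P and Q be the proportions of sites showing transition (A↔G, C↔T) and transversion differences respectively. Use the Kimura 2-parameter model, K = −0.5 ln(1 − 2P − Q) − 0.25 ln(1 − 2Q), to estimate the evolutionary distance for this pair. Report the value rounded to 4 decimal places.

0.2336

Mismatches occur at site 3 (C/A, transversion), site 19 (T/A, transversion), site 20 (T/G, transversion), site 21 (G/T, transversion), site 22 (A/G, transition).
Of the 5 differences, 1 transition and 4 transversions over 25 sites: P = 1/25 = 0.040000, Q = 4/25 = 0.160000.
d = −0.5·ln(0.760000) − 0.25·ln(0.680000) = −0.5·(-0.274437) − 0.25·(-0.385662) = 0.2336.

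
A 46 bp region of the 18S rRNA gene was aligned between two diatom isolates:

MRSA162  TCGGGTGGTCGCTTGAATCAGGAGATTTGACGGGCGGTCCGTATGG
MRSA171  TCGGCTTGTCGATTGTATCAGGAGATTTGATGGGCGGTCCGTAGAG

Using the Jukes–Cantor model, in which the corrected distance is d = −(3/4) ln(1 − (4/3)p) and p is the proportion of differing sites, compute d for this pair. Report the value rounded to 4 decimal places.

The sequences differ at positions 5 (G/C), 7 (G/T), 12 (C/A), 16 (A/T), 31 (C/T), 44 (T/G), 45 (G/A).
p = 7/46 = 0.152174.
d = −0.75 · ln(1 − (4/3)·0.152174) = −0.75 · ln(0.797101) = −0.75 · (-0.226774) = 0.1701.

0.1701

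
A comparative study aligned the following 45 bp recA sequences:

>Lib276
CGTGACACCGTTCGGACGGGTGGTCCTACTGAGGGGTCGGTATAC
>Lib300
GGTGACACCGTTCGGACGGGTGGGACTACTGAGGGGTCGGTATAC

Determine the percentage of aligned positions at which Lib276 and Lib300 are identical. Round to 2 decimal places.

93.33%

Mismatches occur at site 1 (C/G), site 24 (T/G), site 25 (C/A).
42 of the 45 sites match, so the percent identity is 42/45 × 100 = 93.33%.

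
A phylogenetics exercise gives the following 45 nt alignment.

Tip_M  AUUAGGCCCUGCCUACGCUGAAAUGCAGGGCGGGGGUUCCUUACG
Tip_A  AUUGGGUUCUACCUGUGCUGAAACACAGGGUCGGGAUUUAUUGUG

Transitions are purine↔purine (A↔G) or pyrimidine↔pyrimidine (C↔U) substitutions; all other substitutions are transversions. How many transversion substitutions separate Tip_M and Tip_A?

Differing sites — 4:A/G (Ti); 7:C/U (Ti); 8:C/U (Ti); 11:G/A (Ti); 15:A/G (Ti); 16:C/U (Ti); 24:U/C (Ti); 25:G/A (Ti); 31:C/U (Ti); 32:G/C (Tv); 36:G/A (Ti); 39:C/U (Ti); 40:C/A (Tv); 43:A/G (Ti); 44:C/U (Ti).
Of the 15 differences, 13 transitions and 2 transversions, so the answer is 2.

2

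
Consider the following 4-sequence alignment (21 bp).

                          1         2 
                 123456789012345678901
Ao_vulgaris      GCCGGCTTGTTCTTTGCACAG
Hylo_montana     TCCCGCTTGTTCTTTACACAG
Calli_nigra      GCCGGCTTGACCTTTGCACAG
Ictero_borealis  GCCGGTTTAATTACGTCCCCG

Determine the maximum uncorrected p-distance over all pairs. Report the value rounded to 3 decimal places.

0.571

Pairwise Hamming distances:
  Ao_vulgaris vs Hylo_montana: 3
  Ao_vulgaris vs Calli_nigra: 2
  Ao_vulgaris vs Ictero_borealis: 10
  Hylo_montana vs Calli_nigra: 5
  Hylo_montana vs Ictero_borealis: 12
  Calli_nigra vs Ictero_borealis: 10
The largest is 12 mismatches, between Hylo_montana and Ictero_borealis; p = 12/21 = 0.571.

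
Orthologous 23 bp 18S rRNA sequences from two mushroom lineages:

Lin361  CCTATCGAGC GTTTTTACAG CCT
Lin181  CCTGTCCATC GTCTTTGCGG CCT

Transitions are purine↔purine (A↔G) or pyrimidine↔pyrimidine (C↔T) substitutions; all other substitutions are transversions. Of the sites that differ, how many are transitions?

4

Differing sites — 4:A/G (Ti); 7:G/C (Tv); 9:G/T (Tv); 13:T/C (Ti); 17:A/G (Ti); 19:A/G (Ti).
Of the 6 differences, 4 transitions and 2 transversions, so the answer is 4.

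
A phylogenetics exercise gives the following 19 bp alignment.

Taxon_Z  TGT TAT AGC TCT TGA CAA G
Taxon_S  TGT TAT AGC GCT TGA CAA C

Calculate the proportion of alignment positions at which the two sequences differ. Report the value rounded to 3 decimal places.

0.105

Mismatches occur at site 10 (T/G), site 19 (G/C).
There are 2 differences over 19 sites, so p = 2/19 = 0.105.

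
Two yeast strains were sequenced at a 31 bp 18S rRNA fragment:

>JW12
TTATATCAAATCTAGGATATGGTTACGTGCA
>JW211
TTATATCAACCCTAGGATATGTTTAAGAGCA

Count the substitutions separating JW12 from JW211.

5

Differing sites — 10:A/C; 11:T/C; 22:G/T; 26:C/A; 28:T/A.
That gives 5 mismatches out of 31 aligned sites, so the Hamming distance is 5.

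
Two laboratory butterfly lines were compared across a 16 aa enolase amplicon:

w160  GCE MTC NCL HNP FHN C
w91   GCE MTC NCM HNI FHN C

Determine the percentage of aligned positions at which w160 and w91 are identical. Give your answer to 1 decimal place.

Mismatches occur at site 9 (L→M), site 12 (P→I).
14 of the 16 sites match, so the percent identity is 14/16 × 100 = 87.5%.

87.5%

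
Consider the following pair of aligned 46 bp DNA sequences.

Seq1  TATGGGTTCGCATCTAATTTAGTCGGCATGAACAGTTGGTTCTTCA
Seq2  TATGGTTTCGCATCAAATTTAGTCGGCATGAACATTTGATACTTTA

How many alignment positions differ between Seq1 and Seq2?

6

Mismatches occur at site 6 (G/T), site 15 (T/A), site 35 (G/T), site 39 (G/A), site 41 (T/A), site 45 (C/T).
That gives 6 mismatches out of 46 aligned sites, so the Hamming distance is 6.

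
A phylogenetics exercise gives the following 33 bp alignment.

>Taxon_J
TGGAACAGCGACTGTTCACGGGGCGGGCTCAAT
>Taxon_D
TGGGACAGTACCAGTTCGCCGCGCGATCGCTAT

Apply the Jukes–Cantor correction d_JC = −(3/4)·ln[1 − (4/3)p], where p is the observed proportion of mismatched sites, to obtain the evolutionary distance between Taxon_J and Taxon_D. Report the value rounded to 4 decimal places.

The sequences differ at positions 4 (A/G), 9 (C/T), 10 (G/A), 11 (A/C), 13 (T/A), 18 (A/G), 20 (G/C), 22 (G/C), 26 (G/A), 27 (G/T), 29 (T/G), 31 (A/T).
p = 12/33 = 0.363636.
d = −0.75 · ln(1 − (4/3)·0.363636) = −0.75 · ln(0.515152) = −0.75 · (-0.663293) = 0.4975.

0.4975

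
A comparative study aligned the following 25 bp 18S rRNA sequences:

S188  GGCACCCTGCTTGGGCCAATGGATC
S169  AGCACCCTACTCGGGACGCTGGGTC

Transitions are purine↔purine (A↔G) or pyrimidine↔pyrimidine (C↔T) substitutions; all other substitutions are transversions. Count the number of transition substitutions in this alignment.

5

Mismatches occur at site 1 (G/A, transition), site 9 (G/A, transition), site 12 (T/C, transition), site 16 (C/A, transversion), site 18 (A/G, transition), site 19 (A/C, transversion), site 23 (A/G, transition).
Of the 7 differences, 5 transitions and 2 transversions, so the answer is 5.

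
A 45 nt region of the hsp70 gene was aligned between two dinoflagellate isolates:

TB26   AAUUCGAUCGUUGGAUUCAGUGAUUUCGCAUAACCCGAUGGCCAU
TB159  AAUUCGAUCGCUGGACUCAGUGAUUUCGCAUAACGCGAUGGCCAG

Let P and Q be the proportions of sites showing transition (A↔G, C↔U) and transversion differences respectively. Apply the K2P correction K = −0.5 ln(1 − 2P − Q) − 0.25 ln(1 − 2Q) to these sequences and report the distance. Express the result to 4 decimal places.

0.0948

Differing sites — 11:U/C (Ti); 16:U/C (Ti); 35:C/G (Tv); 45:U/G (Tv).
Of the 4 differences, 2 transitions and 2 transversions over 45 sites: P = 2/45 = 0.044444, Q = 2/45 = 0.044444.
d = −0.5·ln(0.866668) − 0.25·ln(0.911112) = −0.5·(-0.143099) − 0.25·(-0.093089) = 0.0948.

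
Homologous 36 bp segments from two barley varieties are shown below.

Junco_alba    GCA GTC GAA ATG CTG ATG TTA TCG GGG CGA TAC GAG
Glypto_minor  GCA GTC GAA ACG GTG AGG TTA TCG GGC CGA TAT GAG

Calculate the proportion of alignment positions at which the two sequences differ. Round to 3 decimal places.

0.139

Mismatches occur at site 11 (T/C), site 13 (C/G), site 17 (T/G), site 27 (G/C), site 33 (C/T).
There are 5 differences over 36 sites, so p = 5/36 = 0.139.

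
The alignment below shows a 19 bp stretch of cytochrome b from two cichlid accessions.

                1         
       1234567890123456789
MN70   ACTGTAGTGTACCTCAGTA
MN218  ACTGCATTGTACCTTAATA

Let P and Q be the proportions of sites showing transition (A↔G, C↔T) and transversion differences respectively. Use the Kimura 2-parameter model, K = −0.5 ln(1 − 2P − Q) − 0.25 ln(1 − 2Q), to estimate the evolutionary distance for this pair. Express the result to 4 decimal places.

0.2576

Differing sites — 5:T/C (Ti); 7:G/T (Tv); 15:C/T (Ti); 17:G/A (Ti).
Of the 4 differences, 3 transitions and 1 transversion over 19 sites: P = 3/19 = 0.157895, Q = 1/19 = 0.052632.
d = −0.5·ln(0.631578) − 0.25·ln(0.894736) = −0.5·(-0.459534) − 0.25·(-0.111227) = 0.2576.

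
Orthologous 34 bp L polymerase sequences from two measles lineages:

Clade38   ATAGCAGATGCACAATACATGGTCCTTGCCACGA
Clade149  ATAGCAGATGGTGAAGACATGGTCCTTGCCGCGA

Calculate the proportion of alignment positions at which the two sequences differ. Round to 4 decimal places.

0.1471

Mismatches occur at site 11 (C→G), site 12 (A→T), site 13 (C→G), site 16 (T→G), site 31 (A→G).
There are 5 differences over 34 sites, so p = 5/34 = 0.1471.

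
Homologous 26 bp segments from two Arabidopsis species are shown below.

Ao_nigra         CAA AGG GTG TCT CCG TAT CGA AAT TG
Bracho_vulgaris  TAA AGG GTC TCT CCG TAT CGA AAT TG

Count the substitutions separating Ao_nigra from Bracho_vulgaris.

The sequences differ at positions 1 (C/T), 9 (G/C).
That gives 2 mismatches out of 26 aligned sites, so the Hamming distance is 2.

2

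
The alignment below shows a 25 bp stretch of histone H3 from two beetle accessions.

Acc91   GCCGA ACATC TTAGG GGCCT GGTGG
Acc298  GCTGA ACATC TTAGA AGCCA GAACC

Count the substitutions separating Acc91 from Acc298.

8

The sequences differ at positions 3 (C/T), 15 (G/A), 16 (G/A), 20 (T/A), 22 (G/A), 23 (T/A), 24 (G/C), 25 (G/C).
That gives 8 mismatches out of 25 aligned sites, so the Hamming distance is 8.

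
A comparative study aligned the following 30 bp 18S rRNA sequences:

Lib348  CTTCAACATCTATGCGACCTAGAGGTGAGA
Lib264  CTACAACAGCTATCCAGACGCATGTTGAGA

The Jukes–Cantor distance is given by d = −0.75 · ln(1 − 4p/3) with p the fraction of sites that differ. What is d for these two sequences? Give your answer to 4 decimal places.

0.5034

Differing sites — 3:T/A; 9:T/G; 14:G/C; 16:G/A; 17:A/G; 18:C/A; 20:T/G; 21:A/C; 22:G/A; 23:A/T; 25:G/T.
p = 11/30 = 0.366667.
d = −0.75 · ln(1 − (4/3)·0.366667) = −0.75 · ln(0.511111) = −0.75 · (-0.671168) = 0.5034.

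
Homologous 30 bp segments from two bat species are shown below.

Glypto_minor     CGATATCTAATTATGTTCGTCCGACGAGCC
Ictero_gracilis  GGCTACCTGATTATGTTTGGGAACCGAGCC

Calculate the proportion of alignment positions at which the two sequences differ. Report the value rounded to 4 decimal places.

Differing sites — 1:C/G; 3:A/C; 6:T/C; 9:A/G; 18:C/T; 20:T/G; 21:C/G; 22:C/A; 23:G/A; 24:A/C.
There are 10 differences over 30 sites, so p = 10/30 = 0.3333.

0.3333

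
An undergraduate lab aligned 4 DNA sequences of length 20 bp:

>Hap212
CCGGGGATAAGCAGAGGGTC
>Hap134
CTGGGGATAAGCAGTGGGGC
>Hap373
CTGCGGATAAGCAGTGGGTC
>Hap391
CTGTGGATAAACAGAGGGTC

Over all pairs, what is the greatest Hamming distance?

Pairwise Hamming distances:
  Hap212 vs Hap134: 3
  Hap212 vs Hap373: 3
  Hap212 vs Hap391: 3
  Hap134 vs Hap373: 2
  Hap134 vs Hap391: 4
  Hap373 vs Hap391: 3
The largest is 4, between Hap134 and Hap391.

4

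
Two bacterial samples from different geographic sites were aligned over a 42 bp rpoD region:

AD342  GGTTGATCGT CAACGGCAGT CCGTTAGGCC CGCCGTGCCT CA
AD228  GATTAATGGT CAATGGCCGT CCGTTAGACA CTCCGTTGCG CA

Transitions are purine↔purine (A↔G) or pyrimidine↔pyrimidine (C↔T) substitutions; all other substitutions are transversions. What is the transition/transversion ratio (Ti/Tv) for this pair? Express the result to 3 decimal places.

0.571

The sequences differ at positions 2 (G/A, transition), 5 (G/A, transition), 8 (C/G, transversion), 14 (C/T, transition), 18 (A/C, transversion), 28 (G/A, transition), 30 (C/A, transversion), 32 (G/T, transversion), 37 (G/T, transversion), 38 (C/G, transversion), 40 (T/G, transversion).
Of the 11 differences, 4 transitions and 7 transversions, so Ti/Tv = 4/7 = 0.571.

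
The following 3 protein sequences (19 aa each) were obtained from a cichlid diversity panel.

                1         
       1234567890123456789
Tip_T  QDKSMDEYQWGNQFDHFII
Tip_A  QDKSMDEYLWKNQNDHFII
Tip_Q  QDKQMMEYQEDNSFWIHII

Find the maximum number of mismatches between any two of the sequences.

Pairwise Hamming distances:
  Tip_T vs Tip_A: 3
  Tip_T vs Tip_Q: 8
  Tip_A vs Tip_Q: 10
The largest is 10, between Tip_A and Tip_Q.

10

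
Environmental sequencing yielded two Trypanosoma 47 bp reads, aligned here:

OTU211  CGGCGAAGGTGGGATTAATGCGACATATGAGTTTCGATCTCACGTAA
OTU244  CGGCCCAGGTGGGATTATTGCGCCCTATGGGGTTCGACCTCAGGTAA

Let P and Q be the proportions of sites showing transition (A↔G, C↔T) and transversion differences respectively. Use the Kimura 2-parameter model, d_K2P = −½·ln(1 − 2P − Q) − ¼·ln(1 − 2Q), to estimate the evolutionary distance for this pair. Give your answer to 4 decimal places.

0.2217

Differing sites — 5:G/C (Tv); 6:A/C (Tv); 18:A/T (Tv); 23:A/C (Tv); 25:A/C (Tv); 30:A/G (Ti); 32:T/G (Tv); 38:T/C (Ti); 43:C/G (Tv).
Of the 9 differences, 2 transitions and 7 transversions over 47 sites: P = 2/47 = 0.042553, Q = 7/47 = 0.148936.
d = −0.5·ln(0.765958) − 0.25·ln(0.702128) = −0.5·(-0.266628) − 0.25·(-0.353640) = 0.2217.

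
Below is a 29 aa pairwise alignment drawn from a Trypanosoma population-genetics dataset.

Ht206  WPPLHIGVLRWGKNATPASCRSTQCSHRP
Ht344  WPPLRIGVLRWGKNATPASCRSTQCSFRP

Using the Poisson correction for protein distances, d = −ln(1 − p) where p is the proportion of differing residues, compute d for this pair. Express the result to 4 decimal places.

Differing sites — 5:H/R; 27:H/F.
p = 2/29 = 0.068966.
d = −ln(1 − 0.068966) = −ln(0.931034) = 0.0715.

0.0715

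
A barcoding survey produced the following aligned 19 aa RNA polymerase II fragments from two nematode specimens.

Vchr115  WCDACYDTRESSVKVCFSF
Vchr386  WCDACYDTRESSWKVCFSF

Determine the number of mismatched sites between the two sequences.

1

Differing sites — 13:V/W.
That gives 1 mismatch out of 19 aligned sites, so the Hamming distance is 1.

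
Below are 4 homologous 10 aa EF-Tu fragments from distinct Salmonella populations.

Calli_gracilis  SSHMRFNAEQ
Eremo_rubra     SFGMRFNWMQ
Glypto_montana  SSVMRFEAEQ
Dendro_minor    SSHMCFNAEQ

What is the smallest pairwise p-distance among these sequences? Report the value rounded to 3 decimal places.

Pairwise Hamming distances:
  Calli_gracilis vs Eremo_rubra: 4
  Calli_gracilis vs Glypto_montana: 2
  Calli_gracilis vs Dendro_minor: 1
  Eremo_rubra vs Glypto_montana: 5
  Eremo_rubra vs Dendro_minor: 5
  Glypto_montana vs Dendro_minor: 3
The smallest is 1 mismatch, between Calli_gracilis and Dendro_minor; p = 1/10 = 0.100.

0.100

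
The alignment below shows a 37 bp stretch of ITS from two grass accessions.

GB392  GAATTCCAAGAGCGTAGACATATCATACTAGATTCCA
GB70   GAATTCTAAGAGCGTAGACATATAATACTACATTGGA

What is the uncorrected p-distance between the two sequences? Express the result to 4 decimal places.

The sequences differ at positions 7 (C/T), 24 (C/A), 31 (G/C), 35 (C/G), 36 (C/G).
There are 5 differences over 37 sites, so p = 5/37 = 0.1351.

0.1351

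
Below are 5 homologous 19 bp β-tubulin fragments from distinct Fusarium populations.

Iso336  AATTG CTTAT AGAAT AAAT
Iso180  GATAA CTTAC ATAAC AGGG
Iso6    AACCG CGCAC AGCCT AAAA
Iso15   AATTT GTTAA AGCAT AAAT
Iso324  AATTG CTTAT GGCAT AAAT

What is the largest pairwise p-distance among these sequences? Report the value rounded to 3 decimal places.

0.684

Pairwise Hamming distances:
  Iso336 vs Iso180: 9
  Iso336 vs Iso6: 8
  Iso336 vs Iso15: 4
  Iso336 vs Iso324: 2
  Iso180 vs Iso6: 13
  Iso180 vs Iso15: 11
  Iso180 vs Iso324: 11
  Iso6 vs Iso15: 9
  Iso6 vs Iso324: 8
  Iso15 vs Iso324: 4
The largest is 13 mismatches, between Iso180 and Iso6; p = 13/19 = 0.684.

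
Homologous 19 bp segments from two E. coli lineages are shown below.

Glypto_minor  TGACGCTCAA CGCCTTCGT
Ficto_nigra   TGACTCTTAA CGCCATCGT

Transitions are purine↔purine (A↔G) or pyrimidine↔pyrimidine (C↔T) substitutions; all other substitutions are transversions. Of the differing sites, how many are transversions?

Mismatches occur at site 5 (G/T, transversion), site 8 (C/T, transition), site 15 (T/A, transversion).
Of the 3 differences, 1 transition and 2 transversions, so the answer is 2.

2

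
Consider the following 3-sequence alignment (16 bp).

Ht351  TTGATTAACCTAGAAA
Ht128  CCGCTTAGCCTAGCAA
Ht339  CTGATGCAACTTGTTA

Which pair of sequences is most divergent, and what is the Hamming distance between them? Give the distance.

9

Pairwise Hamming distances:
  Ht351 vs Ht128: 5
  Ht351 vs Ht339: 7
  Ht128 vs Ht339: 9
The largest is 9, between Ht128 and Ht339.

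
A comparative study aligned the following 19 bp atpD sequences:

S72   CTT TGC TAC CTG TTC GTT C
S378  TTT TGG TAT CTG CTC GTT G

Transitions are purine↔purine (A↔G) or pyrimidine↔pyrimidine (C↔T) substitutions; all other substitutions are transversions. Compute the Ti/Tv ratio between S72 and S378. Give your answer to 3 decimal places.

The sequences differ at positions 1 (C/T, transition), 6 (C/G, transversion), 9 (C/T, transition), 13 (T/C, transition), 19 (C/G, transversion).
Of the 5 differences, 3 transitions and 2 transversions, so Ti/Tv = 3/2 = 1.500.

1.500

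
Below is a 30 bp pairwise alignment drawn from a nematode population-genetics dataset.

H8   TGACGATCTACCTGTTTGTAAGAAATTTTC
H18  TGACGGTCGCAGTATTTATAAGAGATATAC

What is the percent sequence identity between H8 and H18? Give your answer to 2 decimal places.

Differing sites — 6:A/G; 9:T/G; 10:A/C; 11:C/A; 12:C/G; 14:G/A; 18:G/A; 24:A/G; 27:T/A; 29:T/A.
20 of the 30 sites match, so the percent identity is 20/30 × 100 = 66.67%.

66.67%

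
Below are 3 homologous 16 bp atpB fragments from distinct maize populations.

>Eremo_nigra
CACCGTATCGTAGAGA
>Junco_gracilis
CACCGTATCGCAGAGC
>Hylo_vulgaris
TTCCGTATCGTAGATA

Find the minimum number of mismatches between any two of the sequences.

2

Pairwise Hamming distances:
  Eremo_nigra vs Junco_gracilis: 2
  Eremo_nigra vs Hylo_vulgaris: 3
  Junco_gracilis vs Hylo_vulgaris: 5
The smallest is 2, between Eremo_nigra and Junco_gracilis.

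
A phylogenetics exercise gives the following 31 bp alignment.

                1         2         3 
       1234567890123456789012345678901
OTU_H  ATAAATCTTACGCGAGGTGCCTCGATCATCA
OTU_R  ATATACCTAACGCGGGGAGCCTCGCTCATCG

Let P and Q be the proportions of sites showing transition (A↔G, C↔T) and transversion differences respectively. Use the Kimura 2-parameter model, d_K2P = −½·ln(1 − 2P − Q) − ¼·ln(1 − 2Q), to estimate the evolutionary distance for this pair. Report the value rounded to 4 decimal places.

0.2694

Mismatches occur at site 4 (A↔T, transversion), site 6 (T↔C, transition), site 9 (T↔A, transversion), site 15 (A↔G, transition), site 18 (T↔A, transversion), site 25 (A↔C, transversion), site 31 (A↔G, transition).
Of the 7 differences, 3 transitions and 4 transversions over 31 sites: P = 3/31 = 0.096774, Q = 4/31 = 0.129032.
d = −0.5·ln(0.677420) − 0.25·ln(0.741936) = −0.5·(-0.389464) − 0.25·(-0.298492) = 0.2694.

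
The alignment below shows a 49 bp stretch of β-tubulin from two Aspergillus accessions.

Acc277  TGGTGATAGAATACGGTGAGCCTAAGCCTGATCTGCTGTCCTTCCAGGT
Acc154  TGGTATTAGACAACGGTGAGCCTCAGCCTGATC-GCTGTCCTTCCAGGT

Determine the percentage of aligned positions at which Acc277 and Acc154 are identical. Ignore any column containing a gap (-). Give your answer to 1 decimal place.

89.6%

Excluding the 1 gap column leaves 48 comparable sites.
Differing sites — 5:G/A; 6:A/T; 11:A/C; 12:T/A; 24:A/C.
43 of the 48 comparable sites match, so the percent identity is 43/48 × 100 = 89.6%.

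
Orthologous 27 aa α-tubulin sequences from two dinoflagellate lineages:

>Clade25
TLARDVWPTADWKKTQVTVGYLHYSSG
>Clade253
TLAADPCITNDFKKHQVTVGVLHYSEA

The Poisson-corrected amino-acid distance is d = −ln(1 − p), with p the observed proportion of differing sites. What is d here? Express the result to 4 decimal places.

The sequences differ at positions 4 (R/A), 6 (V/P), 7 (W/C), 8 (P/I), 10 (A/N), 12 (W/F), 15 (T/H), 21 (Y/V), 26 (S/E), 27 (G/A).
p = 10/27 = 0.370370.
d = −ln(1 − 0.370370) = −ln(0.629630) = 0.4626.

0.4626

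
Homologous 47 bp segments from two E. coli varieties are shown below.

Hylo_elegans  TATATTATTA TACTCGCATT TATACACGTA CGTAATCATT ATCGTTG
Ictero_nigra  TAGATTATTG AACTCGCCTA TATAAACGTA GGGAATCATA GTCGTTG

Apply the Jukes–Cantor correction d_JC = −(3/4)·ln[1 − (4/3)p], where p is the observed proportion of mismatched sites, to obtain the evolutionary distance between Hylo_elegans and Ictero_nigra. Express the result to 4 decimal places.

The sequences differ at positions 3 (T/G), 10 (A/G), 11 (T/A), 18 (A/C), 20 (T/A), 25 (C/A), 31 (C/G), 33 (T/G), 40 (T/A), 41 (A/G).
p = 10/47 = 0.212766.
d = −0.75 · ln(1 − (4/3)·0.212766) = −0.75 · ln(0.716312) = −0.75 · (-0.333639) = 0.2502.

0.2502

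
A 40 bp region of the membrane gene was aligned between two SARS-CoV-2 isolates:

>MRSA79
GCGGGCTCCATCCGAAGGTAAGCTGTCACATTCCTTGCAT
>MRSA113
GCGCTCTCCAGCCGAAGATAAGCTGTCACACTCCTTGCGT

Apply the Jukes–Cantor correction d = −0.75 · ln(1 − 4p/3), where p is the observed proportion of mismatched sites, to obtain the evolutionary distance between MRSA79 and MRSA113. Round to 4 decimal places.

0.1674

Mismatches occur at site 4 (G↔C), site 5 (G↔T), site 11 (T↔G), site 18 (G↔A), site 31 (T↔C), site 39 (A↔G).
p = 6/40 = 0.150000.
d = −0.75 · ln(1 − (4/3)·0.150000) = −0.75 · ln(0.800000) = −0.75 · (-0.223144) = 0.1674.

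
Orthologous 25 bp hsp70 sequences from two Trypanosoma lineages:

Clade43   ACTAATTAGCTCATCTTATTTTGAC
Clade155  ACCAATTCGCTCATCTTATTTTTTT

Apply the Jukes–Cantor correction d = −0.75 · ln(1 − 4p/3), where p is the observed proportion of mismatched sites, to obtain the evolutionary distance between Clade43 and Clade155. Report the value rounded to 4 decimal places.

0.2326

Mismatches occur at site 3 (T↔C), site 8 (A↔C), site 23 (G↔T), site 24 (A↔T), site 25 (C↔T).
p = 5/25 = 0.200000.
d = −0.75 · ln(1 − (4/3)·0.200000) = −0.75 · ln(0.733333) = −0.75 · (-0.310155) = 0.2326.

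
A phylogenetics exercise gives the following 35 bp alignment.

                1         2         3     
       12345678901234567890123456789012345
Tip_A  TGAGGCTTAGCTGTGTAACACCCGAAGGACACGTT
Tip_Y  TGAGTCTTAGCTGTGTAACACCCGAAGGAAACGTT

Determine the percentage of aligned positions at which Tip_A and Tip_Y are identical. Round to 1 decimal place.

The sequences differ at positions 5 (G/T), 30 (C/A).
33 of the 35 sites match, so the percent identity is 33/35 × 100 = 94.3%.

94.3%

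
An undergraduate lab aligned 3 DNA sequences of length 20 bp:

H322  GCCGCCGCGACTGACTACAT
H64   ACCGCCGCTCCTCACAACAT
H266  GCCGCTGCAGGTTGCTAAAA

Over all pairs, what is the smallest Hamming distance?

Pairwise Hamming distances:
  H322 vs H64: 5
  H322 vs H266: 8
  H64 vs H266: 10
The smallest is 5, between H322 and H64.

5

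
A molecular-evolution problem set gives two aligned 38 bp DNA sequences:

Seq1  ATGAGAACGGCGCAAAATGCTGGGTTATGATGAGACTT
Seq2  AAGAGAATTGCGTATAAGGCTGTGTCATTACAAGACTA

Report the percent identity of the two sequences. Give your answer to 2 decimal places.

The sequences differ at positions 2 (T/A), 8 (C/T), 9 (G/T), 13 (C/T), 15 (A/T), 18 (T/G), 23 (G/T), 26 (T/C), 29 (G/T), 31 (T/C), 32 (G/A), 38 (T/A).
26 of the 38 sites match, so the percent identity is 26/38 × 100 = 68.42%.

68.42%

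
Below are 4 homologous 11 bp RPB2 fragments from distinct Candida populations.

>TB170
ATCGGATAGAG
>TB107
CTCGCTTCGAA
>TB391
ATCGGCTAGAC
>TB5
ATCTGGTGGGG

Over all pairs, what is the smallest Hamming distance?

Pairwise Hamming distances:
  TB170 vs TB107: 5
  TB170 vs TB391: 2
  TB170 vs TB5: 4
  TB107 vs TB391: 5
  TB107 vs TB5: 7
  TB391 vs TB5: 5
The smallest is 2, between TB170 and TB391.

2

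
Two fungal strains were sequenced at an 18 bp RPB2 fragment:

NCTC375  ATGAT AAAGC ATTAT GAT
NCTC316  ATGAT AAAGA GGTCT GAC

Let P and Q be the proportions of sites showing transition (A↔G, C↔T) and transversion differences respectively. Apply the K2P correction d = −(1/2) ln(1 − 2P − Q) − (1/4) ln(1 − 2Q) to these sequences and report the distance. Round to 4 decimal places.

0.3476

The sequences differ at positions 10 (C/A, transversion), 11 (A/G, transition), 12 (T/G, transversion), 14 (A/C, transversion), 18 (T/C, transition).
Of the 5 differences, 2 transitions and 3 transversions over 18 sites: P = 2/18 = 0.111111, Q = 3/18 = 0.166667.
d = −0.5·ln(0.611111) − 0.25·ln(0.666666) = −0.5·(-0.492477) − 0.25·(-0.405466) = 0.3476.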